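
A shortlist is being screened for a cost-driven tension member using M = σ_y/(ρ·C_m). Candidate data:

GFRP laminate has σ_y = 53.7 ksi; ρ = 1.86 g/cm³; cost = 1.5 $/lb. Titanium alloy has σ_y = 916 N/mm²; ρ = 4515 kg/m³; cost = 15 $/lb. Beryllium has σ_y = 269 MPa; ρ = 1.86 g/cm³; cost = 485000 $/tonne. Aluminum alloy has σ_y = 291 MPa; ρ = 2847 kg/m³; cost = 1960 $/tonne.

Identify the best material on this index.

Convert each candidate to consistent units, then evaluate M:
  GFRP laminate: σ_y = 370.2 MPa, ρ = 1860 kg/m³, cost = 3.307 $/kg
  titanium alloy: σ_y = 916.0 MPa, ρ = 4515 kg/m³, cost = 33.07 $/kg
  beryllium: σ_y = 269.0 MPa, ρ = 1860 kg/m³, cost = 485.0 $/kg
  aluminum alloy: σ_y = 291.0 MPa, ρ = 2847 kg/m³, cost = 1.960 $/kg
  GFRP laminate: M = 60.2 kN·m per $
  aluminum alloy: M = 52.1 kN·m per $
  titanium alloy: M = 6.14 kN·m per $
  beryllium: M = 0.298 kN·m per $
Highest index: GFRP laminate.

GFRP laminate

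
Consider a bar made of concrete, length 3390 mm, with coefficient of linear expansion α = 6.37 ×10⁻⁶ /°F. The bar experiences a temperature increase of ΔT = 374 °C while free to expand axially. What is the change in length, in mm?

14.5 mm

Convert α: 6.37×10⁻⁶/°F × (9/5) = 11.5×10⁻⁶/K.
ΔL = α·L₀·ΔT = 11.5×10⁻⁶ × 3390 mm × 374.0 K = 14.5 mm.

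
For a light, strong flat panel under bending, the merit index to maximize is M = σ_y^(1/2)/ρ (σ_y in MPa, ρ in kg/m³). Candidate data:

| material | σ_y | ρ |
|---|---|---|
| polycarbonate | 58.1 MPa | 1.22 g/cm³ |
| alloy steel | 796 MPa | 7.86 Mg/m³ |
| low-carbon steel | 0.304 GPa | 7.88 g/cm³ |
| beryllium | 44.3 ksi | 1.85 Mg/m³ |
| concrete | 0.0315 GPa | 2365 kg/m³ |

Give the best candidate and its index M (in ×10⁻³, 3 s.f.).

beryllium, M = 9.45×10⁻³

Putting every candidate on a common basis:
  polycarbonate: σ_y = 58.10 MPa, ρ = 1220 kg/m³
  alloy steel: σ_y = 796.0 MPa, ρ = 7860 kg/m³
  low-carbon steel: σ_y = 304.0 MPa, ρ = 7880 kg/m³
  beryllium: σ_y = 305.4 MPa, ρ = 1850 kg/m³
  concrete: σ_y = 31.50 MPa, ρ = 2365 kg/m³
  beryllium: M = 9.45×10⁻³
  polycarbonate: M = 6.25×10⁻³
  alloy steel: M = 3.59×10⁻³
  concrete: M = 2.37×10⁻³
  low-carbon steel: M = 2.21×10⁻³
Beryllium has the largest M.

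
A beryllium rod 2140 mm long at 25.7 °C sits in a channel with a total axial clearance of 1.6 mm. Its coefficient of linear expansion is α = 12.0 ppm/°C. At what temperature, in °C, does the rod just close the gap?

88.0 °C

α·L₀·ΔT = 1.6 mm ⇒ ΔT = 1.6 / (12.0×10⁻⁶ × 2140.0) = 62.31 K.
T = 25.7 + 62.31 = 88.01 °C.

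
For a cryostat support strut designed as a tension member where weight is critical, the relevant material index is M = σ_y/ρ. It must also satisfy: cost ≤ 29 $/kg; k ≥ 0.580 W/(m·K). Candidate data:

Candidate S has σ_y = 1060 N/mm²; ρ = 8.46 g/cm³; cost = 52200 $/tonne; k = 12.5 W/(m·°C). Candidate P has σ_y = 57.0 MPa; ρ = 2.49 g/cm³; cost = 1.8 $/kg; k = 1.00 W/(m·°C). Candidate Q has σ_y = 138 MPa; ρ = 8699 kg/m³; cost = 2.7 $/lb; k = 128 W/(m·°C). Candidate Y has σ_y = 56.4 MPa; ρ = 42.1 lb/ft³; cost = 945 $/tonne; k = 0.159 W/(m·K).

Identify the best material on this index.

candidate P

Screen on constraints: cost ≤ 29 $/kg; k ≥ 0.580 W/(m·K). Survivors: candidate P, candidate Q.
Convert each candidate to consistent units, then evaluate M:
  candidate P: σ_y = 57.00 MPa, ρ = 2490 kg/m³
  candidate Q: σ_y = 138.0 MPa, ρ = 8699 kg/m³
  candidate P: M = 22.9 kN·m/kg
  candidate Q: M = 15.9 kN·m/kg
Candidate P ranks first.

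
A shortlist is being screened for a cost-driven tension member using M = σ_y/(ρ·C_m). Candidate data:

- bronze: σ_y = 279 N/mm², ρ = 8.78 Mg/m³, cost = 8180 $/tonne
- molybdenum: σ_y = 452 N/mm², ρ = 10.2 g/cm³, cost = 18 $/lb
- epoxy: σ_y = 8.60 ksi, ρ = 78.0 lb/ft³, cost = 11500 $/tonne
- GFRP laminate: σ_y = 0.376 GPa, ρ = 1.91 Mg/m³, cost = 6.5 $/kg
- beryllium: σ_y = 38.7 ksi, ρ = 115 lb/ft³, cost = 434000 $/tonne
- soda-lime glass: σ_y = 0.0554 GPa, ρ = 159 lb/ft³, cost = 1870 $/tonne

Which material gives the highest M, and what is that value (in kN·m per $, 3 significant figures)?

Putting every candidate on a common basis:
  bronze: σ_y = 279.0 MPa, ρ = 8780 kg/m³, cost = 8.180 $/kg
  molybdenum: σ_y = 452.0 MPa, ρ = 10200 kg/m³, cost = 39.68 $/kg
  epoxy: σ_y = 59.29 MPa, ρ = 1249 kg/m³, cost = 11.50 $/kg
  GFRP laminate: σ_y = 376.0 MPa, ρ = 1910 kg/m³, cost = 6.500 $/kg
  beryllium: σ_y = 266.8 MPa, ρ = 1842 kg/m³, cost = 434.0 $/kg
  soda-lime glass: σ_y = 55.40 MPa, ρ = 2547 kg/m³, cost = 1.870 $/kg
  GFRP laminate: M = 30.3 kN·m per $
  soda-lime glass: M = 11.6 kN·m per $
  epoxy: M = 4.13 kN·m per $
  bronze: M = 3.88 kN·m per $
  molybdenum: M = 1.12 kN·m per $
  beryllium: M = 0.334 kN·m per $
GFRP laminate has the largest M.

GFRP laminate, M = 30.3 kN·m per $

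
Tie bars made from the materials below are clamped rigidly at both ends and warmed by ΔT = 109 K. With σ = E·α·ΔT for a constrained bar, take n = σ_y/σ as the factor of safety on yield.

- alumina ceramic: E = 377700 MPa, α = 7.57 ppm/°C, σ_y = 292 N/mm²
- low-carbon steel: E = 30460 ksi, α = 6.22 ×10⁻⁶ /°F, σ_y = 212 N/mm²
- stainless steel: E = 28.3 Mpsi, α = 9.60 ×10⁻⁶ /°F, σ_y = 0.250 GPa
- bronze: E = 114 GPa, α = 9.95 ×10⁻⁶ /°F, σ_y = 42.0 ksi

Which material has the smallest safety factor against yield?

Converting E to GPa, α to ×10⁻⁶/K, σ_y to MPa, then σ and n for each:
  alumina ceramic: E = 377.7, α = 7.57, σ_y = 292.0 → σ = 312 MPa, n = 0.937
  low-carbon steel: E = 210.0, α = 11.2, σ_y = 212.0 → σ = 256 MPa, n = 0.827
  stainless steel: E = 195.1, α = 17.3, σ_y = 250.0 → σ = 368 MPa, n = 0.680
  bronze: E = 114.0, α = 17.9, σ_y = 289.6 → σ = 223 MPa, n = 1.30
Stainless steel has the lowest safety factor, n = 0.680.

stainless steel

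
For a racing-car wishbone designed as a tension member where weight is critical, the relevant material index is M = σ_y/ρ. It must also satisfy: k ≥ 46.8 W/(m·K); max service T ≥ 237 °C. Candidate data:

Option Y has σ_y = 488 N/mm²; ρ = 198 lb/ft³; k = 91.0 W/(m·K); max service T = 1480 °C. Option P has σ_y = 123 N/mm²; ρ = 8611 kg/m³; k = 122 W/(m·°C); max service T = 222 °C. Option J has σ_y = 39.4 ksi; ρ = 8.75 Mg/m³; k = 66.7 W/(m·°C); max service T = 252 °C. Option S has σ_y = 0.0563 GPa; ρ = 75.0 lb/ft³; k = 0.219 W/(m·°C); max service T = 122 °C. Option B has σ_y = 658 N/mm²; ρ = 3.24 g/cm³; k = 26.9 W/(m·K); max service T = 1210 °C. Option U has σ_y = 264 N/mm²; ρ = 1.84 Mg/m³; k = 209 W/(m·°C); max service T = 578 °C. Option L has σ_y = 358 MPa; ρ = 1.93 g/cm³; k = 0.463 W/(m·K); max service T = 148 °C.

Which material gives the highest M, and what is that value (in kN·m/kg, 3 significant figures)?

option Y, M = 154 kN·m/kg

Screen on constraints: k ≥ 46.8 W/(m·K); max service T ≥ 237 °C. Survivors: option Y, option J, option U.
Convert each candidate to consistent units, then evaluate M:
  option Y: σ_y = 488.0 MPa, ρ = 3172 kg/m³
  option J: σ_y = 271.7 MPa, ρ = 8750 kg/m³
  option U: σ_y = 264.0 MPa, ρ = 1840 kg/m³
  option Y: M = 154 kN·m/kg
  option U: M = 143 kN·m/kg
  option J: M = 31.0 kN·m/kg
Option Y has the largest M.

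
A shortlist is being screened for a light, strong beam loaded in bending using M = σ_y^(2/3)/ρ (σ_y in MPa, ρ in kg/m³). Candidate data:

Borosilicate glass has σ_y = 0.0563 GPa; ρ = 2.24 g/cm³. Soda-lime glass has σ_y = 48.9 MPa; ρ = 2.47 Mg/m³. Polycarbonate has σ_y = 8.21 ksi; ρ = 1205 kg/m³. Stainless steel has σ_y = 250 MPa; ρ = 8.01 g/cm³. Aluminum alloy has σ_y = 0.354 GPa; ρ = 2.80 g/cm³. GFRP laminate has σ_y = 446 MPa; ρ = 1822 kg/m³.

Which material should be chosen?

In SI units:
  borosilicate glass: σ_y = 56.30 MPa, ρ = 2240 kg/m³
  soda-lime glass: σ_y = 48.90 MPa, ρ = 2470 kg/m³
  polycarbonate: σ_y = 56.61 MPa, ρ = 1205 kg/m³
  stainless steel: σ_y = 250.0 MPa, ρ = 8010 kg/m³
  aluminum alloy: σ_y = 354.0 MPa, ρ = 2800 kg/m³
  GFRP laminate: σ_y = 446.0 MPa, ρ = 1822 kg/m³
  GFRP laminate: M = 32.0×10⁻³
  aluminum alloy: M = 17.9×10⁻³
  polycarbonate: M = 12.2×10⁻³
  borosilicate glass: M = 6.56×10⁻³
  soda-lime glass: M = 5.41×10⁻³
  stainless steel: M = 4.95×10⁻³
Highest index: GFRP laminate.

GFRP laminate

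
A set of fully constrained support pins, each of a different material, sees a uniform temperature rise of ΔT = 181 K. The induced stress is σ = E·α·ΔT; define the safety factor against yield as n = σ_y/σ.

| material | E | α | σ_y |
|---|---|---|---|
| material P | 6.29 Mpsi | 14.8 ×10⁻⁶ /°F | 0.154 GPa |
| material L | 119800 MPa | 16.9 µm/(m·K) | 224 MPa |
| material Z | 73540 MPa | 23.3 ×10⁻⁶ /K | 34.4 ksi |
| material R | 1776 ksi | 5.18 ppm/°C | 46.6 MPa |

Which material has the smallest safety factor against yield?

material L

Converting E to GPa, α to ×10⁻⁶/K, σ_y to MPa, then σ and n for each:
  material P: E = 43.37, α = 26.6, σ_y = 154.0 → σ = 209 MPa, n = 0.736
  material L: E = 119.8, α = 16.9, σ_y = 224.0 → σ = 366 MPa, n = 0.611
  material Z: E = 73.54, α = 23.3, σ_y = 237.2 → σ = 310 MPa, n = 0.765
  material R: E = 12.25, α = 5.18, σ_y = 46.60 → σ = 11.5 MPa, n = 4.06
Material L has the lowest safety factor, n = 0.611.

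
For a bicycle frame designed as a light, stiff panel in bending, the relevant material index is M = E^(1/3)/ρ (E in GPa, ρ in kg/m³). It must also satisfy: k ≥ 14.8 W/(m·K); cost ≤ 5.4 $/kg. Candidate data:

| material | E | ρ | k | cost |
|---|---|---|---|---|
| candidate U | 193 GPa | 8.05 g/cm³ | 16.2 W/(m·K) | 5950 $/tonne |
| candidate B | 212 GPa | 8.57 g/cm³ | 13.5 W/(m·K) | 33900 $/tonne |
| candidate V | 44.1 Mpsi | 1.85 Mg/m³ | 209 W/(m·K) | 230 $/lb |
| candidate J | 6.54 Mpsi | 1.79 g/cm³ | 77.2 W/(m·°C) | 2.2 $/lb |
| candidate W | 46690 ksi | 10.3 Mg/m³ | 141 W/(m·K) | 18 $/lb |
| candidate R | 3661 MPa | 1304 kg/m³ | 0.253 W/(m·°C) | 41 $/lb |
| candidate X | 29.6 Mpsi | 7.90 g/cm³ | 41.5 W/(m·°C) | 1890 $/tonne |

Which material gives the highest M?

candidate J

Screen on constraints: k ≥ 14.8 W/(m·K); cost ≤ 5.4 $/kg. Survivors: candidate J, candidate X.
In SI units:
  candidate J: E = 45.09 GPa, ρ = 1790 kg/m³
  candidate X: E = 204.1 GPa, ρ = 7900 kg/m³
  candidate J: M = 1.99×10⁻³
  candidate X: M = 0.745×10⁻³
Candidate J has the largest M.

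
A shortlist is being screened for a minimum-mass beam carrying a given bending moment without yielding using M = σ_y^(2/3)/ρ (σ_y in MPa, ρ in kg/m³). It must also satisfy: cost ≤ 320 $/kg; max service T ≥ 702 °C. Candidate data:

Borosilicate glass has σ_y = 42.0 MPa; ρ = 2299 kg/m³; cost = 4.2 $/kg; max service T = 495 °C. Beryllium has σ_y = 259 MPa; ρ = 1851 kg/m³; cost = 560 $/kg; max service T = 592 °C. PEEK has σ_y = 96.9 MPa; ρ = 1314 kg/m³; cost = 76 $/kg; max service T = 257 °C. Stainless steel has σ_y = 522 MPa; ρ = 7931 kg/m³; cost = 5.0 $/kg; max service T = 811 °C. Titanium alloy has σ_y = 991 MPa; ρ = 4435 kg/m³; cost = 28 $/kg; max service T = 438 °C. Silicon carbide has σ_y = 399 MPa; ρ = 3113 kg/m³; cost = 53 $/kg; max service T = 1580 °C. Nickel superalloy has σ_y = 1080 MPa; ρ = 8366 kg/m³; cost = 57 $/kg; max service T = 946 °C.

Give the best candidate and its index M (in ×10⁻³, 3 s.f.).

silicon carbide, M = 17.4×10⁻³

Screen on constraints: cost ≤ 320 $/kg; max service T ≥ 702 °C. Survivors: stainless steel, silicon carbide, nickel superalloy.
Per-candidate index values:
  silicon carbide: M = 17.4×10⁻³
  nickel superalloy: M = 12.6×10⁻³
  stainless steel: M = 8.17×10⁻³
Silicon carbide ranks first.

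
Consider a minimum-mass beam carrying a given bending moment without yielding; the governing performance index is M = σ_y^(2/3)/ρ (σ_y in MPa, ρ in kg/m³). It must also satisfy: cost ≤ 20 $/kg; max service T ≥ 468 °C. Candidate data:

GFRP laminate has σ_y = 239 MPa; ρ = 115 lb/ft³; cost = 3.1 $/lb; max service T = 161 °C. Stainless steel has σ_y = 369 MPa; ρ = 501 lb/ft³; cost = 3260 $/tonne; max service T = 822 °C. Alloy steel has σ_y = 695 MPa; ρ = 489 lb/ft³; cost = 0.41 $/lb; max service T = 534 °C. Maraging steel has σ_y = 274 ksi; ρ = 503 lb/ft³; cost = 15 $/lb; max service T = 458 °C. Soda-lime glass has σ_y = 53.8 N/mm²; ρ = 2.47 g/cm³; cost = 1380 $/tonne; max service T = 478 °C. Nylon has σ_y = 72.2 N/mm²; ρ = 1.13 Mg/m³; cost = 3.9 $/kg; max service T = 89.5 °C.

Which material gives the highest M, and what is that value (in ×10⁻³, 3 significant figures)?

Screen on constraints: cost ≤ 20 $/kg; max service T ≥ 468 °C. Survivors: stainless steel, alloy steel, soda-lime glass.
In SI units:
  stainless steel: σ_y = 369.0 MPa, ρ = 8025 kg/m³
  alloy steel: σ_y = 695.0 MPa, ρ = 7833 kg/m³
  soda-lime glass: σ_y = 53.80 MPa, ρ = 2470 kg/m³
  alloy steel: M = 10.0×10⁻³
  stainless steel: M = 6.41×10⁻³
  soda-lime glass: M = 5.77×10⁻³
Alloy steel ranks first.

alloy steel, M = 10.0×10⁻³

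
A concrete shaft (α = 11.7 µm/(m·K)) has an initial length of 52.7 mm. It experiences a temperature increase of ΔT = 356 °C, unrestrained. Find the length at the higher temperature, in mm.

52.920 mm

ΔL = α·L₀·ΔT = 11.7×10⁻⁶ × 52.7 mm × 356.0 K = 0.220 mm.
L = L₀ + ΔL = 52.7 + 0.220 = 52.920 mm.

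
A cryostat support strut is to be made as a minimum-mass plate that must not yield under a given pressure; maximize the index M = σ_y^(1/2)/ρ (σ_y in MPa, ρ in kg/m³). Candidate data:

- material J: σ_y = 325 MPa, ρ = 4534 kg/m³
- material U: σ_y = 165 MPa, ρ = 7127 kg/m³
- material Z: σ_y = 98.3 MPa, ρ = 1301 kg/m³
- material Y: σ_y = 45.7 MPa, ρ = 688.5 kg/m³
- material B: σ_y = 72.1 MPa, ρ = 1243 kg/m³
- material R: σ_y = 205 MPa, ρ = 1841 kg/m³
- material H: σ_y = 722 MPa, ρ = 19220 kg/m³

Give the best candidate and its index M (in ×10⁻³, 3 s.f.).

Evaluate M for each candidate:
  material Y: M = 9.82×10⁻³
  material R: M = 7.78×10⁻³
  material Z: M = 7.62×10⁻³
  material B: M = 6.83×10⁻³
  material J: M = 3.98×10⁻³
  material U: M = 1.80×10⁻³
  material H: M = 1.40×10⁻³
Material Y ranks first.

material Y, M = 9.82×10⁻³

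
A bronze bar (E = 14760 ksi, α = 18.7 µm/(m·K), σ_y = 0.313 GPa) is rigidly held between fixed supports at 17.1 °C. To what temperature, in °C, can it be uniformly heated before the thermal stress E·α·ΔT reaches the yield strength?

E = 14760 ksi = 101.8 GPa.
σ_y = 0.313 GPa = 313.0 MPa.
E·α·ΔT = 313.0 MPa ⇒ ΔT = 313.0 / (101.8×10³ × 18.7×10⁻⁶) = 164.5 K.
T = 17.1 + 164.5 = 181.6 °C.

182 °C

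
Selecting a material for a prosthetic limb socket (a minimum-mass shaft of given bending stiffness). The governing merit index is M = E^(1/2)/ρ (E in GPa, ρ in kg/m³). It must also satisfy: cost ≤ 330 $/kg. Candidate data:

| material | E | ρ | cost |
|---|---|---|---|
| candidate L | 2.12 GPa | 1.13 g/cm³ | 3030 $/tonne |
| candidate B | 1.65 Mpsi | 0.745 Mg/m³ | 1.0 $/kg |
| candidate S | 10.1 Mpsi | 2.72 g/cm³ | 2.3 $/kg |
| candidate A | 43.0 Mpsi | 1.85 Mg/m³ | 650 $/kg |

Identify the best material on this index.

candidate B

Screen on constraints: cost ≤ 330 $/kg. Survivors: candidate L, candidate B, candidate S.
In SI units:
  candidate L: E = 2.120 GPa, ρ = 1130 kg/m³
  candidate B: E = 11.38 GPa, ρ = 745.0 kg/m³
  candidate S: E = 69.64 GPa, ρ = 2720 kg/m³
  candidate B: M = 4.53×10⁻³
  candidate S: M = 3.07×10⁻³
  candidate L: M = 1.29×10⁻³
Candidate B ranks first.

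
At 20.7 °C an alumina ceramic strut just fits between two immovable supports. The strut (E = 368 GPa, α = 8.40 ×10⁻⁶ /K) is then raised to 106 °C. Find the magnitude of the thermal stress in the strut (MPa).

264 MPa

ΔT = 85.30 K. Constrained thermal stress σ = E·α·ΔT = 368.0×10³ MPa × 8.40×10⁻⁶ × 85.30 = 264 MPa (compressive).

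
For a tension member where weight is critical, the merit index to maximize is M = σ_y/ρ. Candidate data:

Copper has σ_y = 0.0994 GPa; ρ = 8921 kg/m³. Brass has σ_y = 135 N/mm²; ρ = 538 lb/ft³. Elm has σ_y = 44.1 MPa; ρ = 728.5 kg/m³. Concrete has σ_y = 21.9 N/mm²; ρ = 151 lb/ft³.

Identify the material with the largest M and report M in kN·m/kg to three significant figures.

elm, M = 60.5 kN·m/kg

Normalizing units and computing the index:
  copper: σ_y = 99.40 MPa, ρ = 8921 kg/m³
  brass: σ_y = 135.0 MPa, ρ = 8618 kg/m³
  elm: σ_y = 44.10 MPa, ρ = 728.5 kg/m³
  concrete: σ_y = 21.90 MPa, ρ = 2419 kg/m³
  elm: M = 60.5 kN·m/kg
  brass: M = 15.7 kN·m/kg
  copper: M = 11.1 kN·m/kg
  concrete: M = 9.05 kN·m/kg
The maximum is for elm.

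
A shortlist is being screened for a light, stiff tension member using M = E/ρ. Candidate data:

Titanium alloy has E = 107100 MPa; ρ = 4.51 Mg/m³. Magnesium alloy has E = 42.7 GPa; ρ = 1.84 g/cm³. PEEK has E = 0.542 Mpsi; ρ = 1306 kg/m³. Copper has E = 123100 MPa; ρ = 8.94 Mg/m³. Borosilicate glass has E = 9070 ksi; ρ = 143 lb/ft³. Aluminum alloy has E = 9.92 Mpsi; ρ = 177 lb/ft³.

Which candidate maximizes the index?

borosilicate glass

After converting to SI:
  titanium alloy: E = 107.1 GPa, ρ = 4510 kg/m³
  magnesium alloy: E = 42.70 GPa, ρ = 1840 kg/m³
  PEEK: E = 3.737 GPa, ρ = 1306 kg/m³
  copper: E = 123.1 GPa, ρ = 8940 kg/m³
  borosilicate glass: E = 62.54 GPa, ρ = 2291 kg/m³
  aluminum alloy: E = 68.40 GPa, ρ = 2835 kg/m³
  borosilicate glass: M = 27.3 MN·m/kg
  aluminum alloy: M = 24.1 MN·m/kg
  titanium alloy: M = 23.7 MN·m/kg
  magnesium alloy: M = 23.2 MN·m/kg
  copper: M = 13.8 MN·m/kg
  PEEK: M = 2.86 MN·m/kg
Highest index: borosilicate glass.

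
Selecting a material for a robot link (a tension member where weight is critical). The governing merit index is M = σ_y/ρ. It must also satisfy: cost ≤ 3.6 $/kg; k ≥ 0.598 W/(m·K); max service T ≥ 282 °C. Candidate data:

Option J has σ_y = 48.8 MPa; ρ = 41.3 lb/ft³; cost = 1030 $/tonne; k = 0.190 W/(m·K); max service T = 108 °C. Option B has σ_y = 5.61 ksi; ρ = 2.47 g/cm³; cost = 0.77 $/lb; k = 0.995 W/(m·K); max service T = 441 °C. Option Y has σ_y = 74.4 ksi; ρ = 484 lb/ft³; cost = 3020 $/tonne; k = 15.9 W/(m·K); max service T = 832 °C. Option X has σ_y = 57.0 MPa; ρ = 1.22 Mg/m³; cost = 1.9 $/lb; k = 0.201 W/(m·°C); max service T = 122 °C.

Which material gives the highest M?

Screen on constraints: cost ≤ 3.6 $/kg; k ≥ 0.598 W/(m·K); max service T ≥ 282 °C. Survivors: option B, option Y.
Convert each candidate to consistent units, then evaluate M:
  option B: σ_y = 38.68 MPa, ρ = 2470 kg/m³
  option Y: σ_y = 513.0 MPa, ρ = 7753 kg/m³
  option Y: M = 66.2 kN·m/kg
  option B: M = 15.7 kN·m/kg
Option Y has the largest M.

option Y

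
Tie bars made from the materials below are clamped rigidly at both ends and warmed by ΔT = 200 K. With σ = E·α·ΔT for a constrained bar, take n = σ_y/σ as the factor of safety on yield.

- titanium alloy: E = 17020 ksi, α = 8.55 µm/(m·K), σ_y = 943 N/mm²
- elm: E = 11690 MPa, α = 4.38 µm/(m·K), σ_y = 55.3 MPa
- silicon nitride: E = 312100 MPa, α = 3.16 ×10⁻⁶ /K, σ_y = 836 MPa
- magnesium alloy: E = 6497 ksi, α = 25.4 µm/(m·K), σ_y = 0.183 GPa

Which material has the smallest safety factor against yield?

Converting E to GPa, α to ×10⁻⁶/K, σ_y to MPa, then σ and n for each:
  titanium alloy: E = 117.3, α = 8.55, σ_y = 943.0 → σ = 201 MPa, n = 4.70
  elm: E = 11.69, α = 4.38, σ_y = 55.30 → σ = 10.2 MPa, n = 5.40
  silicon nitride: E = 312.1, α = 3.16, σ_y = 836.0 → σ = 197 MPa, n = 4.24
  magnesium alloy: E = 44.80, α = 25.4, σ_y = 183.0 → σ = 228 MPa, n = 0.804
Smallest n: magnesium alloy with n = 0.804.

magnesium alloy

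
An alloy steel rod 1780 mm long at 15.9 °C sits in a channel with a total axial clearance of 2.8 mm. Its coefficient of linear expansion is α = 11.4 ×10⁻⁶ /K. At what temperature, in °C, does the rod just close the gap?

α·L₀·ΔT = 2.8 mm ⇒ ΔT = 2.8 / (11.4×10⁻⁶ × 1780.0) = 138.0 K.
T = 15.9 + 138.0 = 153.9 °C.

154 °C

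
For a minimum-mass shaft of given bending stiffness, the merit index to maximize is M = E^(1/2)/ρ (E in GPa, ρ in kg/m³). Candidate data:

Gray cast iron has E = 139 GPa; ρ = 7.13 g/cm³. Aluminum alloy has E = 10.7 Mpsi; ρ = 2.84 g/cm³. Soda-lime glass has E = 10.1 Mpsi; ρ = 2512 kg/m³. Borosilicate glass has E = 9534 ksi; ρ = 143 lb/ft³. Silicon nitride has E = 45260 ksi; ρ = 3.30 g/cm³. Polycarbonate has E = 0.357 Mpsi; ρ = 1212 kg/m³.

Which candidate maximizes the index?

silicon nitride

Convert each candidate to consistent units, then evaluate M:
  gray cast iron: E = 139.0 GPa, ρ = 7130 kg/m³
  aluminum alloy: E = 73.77 GPa, ρ = 2840 kg/m³
  soda-lime glass: E = 69.64 GPa, ρ = 2512 kg/m³
  borosilicate glass: E = 65.73 GPa, ρ = 2291 kg/m³
  silicon nitride: E = 312.1 GPa, ρ = 3300 kg/m³
  polycarbonate: E = 2.461 GPa, ρ = 1212 kg/m³
  silicon nitride: M = 5.35×10⁻³
  borosilicate glass: M = 3.54×10⁻³
  soda-lime glass: M = 3.32×10⁻³
  aluminum alloy: M = 3.02×10⁻³
  gray cast iron: M = 1.65×10⁻³
  polycarbonate: M = 1.29×10⁻³
Silicon nitride has the largest M.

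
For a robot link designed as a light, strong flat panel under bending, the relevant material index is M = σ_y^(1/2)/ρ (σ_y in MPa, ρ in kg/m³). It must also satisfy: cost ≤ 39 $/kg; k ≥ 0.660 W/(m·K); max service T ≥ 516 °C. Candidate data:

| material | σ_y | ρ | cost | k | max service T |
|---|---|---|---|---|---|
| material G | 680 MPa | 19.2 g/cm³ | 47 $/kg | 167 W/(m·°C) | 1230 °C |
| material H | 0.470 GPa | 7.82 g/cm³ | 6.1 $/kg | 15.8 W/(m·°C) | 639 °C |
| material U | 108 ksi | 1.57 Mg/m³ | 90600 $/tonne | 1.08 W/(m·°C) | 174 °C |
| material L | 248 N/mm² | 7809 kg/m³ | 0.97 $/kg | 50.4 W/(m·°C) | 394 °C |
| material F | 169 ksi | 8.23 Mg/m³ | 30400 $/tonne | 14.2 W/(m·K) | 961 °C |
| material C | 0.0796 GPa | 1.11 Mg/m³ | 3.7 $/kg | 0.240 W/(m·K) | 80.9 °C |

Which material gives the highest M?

material F

Screen on constraints: cost ≤ 39 $/kg; k ≥ 0.660 W/(m·K); max service T ≥ 516 °C. Survivors: material H, material F.
Putting every candidate on a common basis:
  material H: σ_y = 470.0 MPa, ρ = 7820 kg/m³
  material F: σ_y = 1165 MPa, ρ = 8230 kg/m³
  material F: M = 4.15×10⁻³
  material H: M = 2.77×10⁻³
Material F has the largest M.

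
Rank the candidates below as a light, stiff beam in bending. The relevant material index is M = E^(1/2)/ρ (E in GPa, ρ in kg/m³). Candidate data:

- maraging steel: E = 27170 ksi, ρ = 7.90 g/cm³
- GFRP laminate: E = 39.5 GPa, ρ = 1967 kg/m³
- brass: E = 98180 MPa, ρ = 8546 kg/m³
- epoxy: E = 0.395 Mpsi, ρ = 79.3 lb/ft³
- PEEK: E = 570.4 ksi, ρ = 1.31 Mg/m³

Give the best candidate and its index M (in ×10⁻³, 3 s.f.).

Convert each candidate to consistent units, then evaluate M:
  maraging steel: E = 187.3 GPa, ρ = 7900 kg/m³
  GFRP laminate: E = 39.50 GPa, ρ = 1967 kg/m³
  brass: E = 98.18 GPa, ρ = 8546 kg/m³
  epoxy: E = 2.723 GPa, ρ = 1270 kg/m³
  PEEK: E = 3.933 GPa, ρ = 1310 kg/m³
  GFRP laminate: M = 3.20×10⁻³
  maraging steel: M = 1.73×10⁻³
  PEEK: M = 1.51×10⁻³
  epoxy: M = 1.30×10⁻³
  brass: M = 1.16×10⁻³
GFRP laminate ranks first.

GFRP laminate, M = 3.20×10⁻³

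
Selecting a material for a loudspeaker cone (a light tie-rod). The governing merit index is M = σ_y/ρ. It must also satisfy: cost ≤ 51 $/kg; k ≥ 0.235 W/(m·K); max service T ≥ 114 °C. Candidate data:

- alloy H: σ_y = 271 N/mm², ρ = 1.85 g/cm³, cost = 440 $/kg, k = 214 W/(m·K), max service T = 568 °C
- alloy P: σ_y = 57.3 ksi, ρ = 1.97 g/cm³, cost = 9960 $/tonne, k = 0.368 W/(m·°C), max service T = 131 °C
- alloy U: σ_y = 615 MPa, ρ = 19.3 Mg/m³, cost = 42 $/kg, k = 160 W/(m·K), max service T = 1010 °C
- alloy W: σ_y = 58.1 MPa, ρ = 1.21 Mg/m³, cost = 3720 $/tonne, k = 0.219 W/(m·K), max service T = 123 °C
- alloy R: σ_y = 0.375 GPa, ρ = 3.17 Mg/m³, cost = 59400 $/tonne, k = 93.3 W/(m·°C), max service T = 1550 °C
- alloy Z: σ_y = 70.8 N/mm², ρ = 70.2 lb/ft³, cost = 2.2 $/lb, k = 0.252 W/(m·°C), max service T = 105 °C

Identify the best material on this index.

alloy P

Screen on constraints: cost ≤ 51 $/kg; k ≥ 0.235 W/(m·K); max service T ≥ 114 °C. Survivors: alloy P, alloy U.
In SI units:
  alloy P: σ_y = 395.1 MPa, ρ = 1970 kg/m³
  alloy U: σ_y = 615.0 MPa, ρ = 19300 kg/m³
  alloy P: M = 201 kN·m/kg
  alloy U: M = 31.9 kN·m/kg
Highest index: alloy P.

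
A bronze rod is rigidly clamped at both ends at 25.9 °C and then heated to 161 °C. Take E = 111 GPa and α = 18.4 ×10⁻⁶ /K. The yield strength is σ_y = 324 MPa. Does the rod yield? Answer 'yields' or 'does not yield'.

does not yield

ΔT = 135.1 K. Constrained thermal stress σ = E·α·ΔT = 111.0×10³ MPa × 18.4×10⁻⁶ × 135.1 = 276 MPa (compressive).
Compare to σ_y = 324 MPa: σ < σ_y, so it does not yield.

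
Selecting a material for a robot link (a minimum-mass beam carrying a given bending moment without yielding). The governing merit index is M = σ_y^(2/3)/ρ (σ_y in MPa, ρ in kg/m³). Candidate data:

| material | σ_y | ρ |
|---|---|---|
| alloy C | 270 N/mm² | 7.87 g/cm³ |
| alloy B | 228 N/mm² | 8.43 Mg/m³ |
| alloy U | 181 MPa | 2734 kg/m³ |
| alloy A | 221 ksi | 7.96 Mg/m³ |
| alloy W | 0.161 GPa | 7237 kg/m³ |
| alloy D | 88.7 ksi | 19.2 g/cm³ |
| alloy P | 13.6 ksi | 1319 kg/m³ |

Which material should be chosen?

alloy A

Convert each candidate to consistent units, then evaluate M:
  alloy C: σ_y = 270.0 MPa, ρ = 7870 kg/m³
  alloy B: σ_y = 228.0 MPa, ρ = 8430 kg/m³
  alloy U: σ_y = 181.0 MPa, ρ = 2734 kg/m³
  alloy A: σ_y = 1524 MPa, ρ = 7960 kg/m³
  alloy W: σ_y = 161.0 MPa, ρ = 7237 kg/m³
  alloy D: σ_y = 611.6 MPa, ρ = 19200 kg/m³
  alloy P: σ_y = 93.77 MPa, ρ = 1319 kg/m³
  alloy A: M = 16.6×10⁻³
  alloy P: M = 15.6×10⁻³
  alloy U: M = 11.7×10⁻³
  alloy C: M = 5.31×10⁻³
  alloy B: M = 4.43×10⁻³
  alloy W: M = 4.09×10⁻³
  alloy D: M = 3.75×10⁻³
Alloy A ranks first.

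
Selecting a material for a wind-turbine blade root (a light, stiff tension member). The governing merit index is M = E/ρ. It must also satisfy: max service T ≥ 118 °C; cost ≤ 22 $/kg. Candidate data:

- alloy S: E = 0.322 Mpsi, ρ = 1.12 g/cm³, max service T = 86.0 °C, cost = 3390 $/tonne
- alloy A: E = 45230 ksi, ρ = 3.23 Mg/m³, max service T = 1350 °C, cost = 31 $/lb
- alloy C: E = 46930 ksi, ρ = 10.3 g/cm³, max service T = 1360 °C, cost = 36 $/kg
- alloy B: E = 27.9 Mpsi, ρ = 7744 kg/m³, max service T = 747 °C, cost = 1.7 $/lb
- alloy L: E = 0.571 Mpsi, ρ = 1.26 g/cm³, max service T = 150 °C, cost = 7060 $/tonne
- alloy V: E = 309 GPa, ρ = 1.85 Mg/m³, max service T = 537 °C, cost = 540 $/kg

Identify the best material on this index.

Screen on constraints: max service T ≥ 118 °C; cost ≤ 22 $/kg. Survivors: alloy B, alloy L.
Convert each candidate to consistent units, then evaluate M:
  alloy B: E = 192.4 GPa, ρ = 7744 kg/m³
  alloy L: E = 3.937 GPa, ρ = 1260 kg/m³
  alloy B: M = 24.8 MN·m/kg
  alloy L: M = 3.12 MN·m/kg
The maximum is for alloy B.

alloy B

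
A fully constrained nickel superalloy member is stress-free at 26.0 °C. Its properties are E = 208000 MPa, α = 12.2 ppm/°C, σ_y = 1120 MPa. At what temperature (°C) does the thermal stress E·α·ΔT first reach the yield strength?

E = 208000 MPa = 208.0 GPa.
E·α·ΔT = 1120 MPa ⇒ ΔT = 1120 / (208.0×10³ × 12.2×10⁻⁶) = 441.4 K.
T = 26.0 + 441.4 = 467.4 °C.

467 °C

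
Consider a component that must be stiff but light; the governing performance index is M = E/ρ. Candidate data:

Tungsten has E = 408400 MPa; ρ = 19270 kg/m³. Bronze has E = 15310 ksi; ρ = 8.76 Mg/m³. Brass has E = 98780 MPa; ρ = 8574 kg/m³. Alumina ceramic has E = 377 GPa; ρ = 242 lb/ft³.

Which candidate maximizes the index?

alumina ceramic

Normalizing units and computing the index:
  tungsten: E = 408.4 GPa, ρ = 19270 kg/m³
  bronze: E = 105.6 GPa, ρ = 8760 kg/m³
  brass: E = 98.78 GPa, ρ = 8574 kg/m³
  alumina ceramic: E = 377.0 GPa, ρ = 3876 kg/m³
  alumina ceramic: M = 97.3 MN·m/kg
  tungsten: M = 21.2 MN·m/kg
  bronze: M = 12.1 MN·m/kg
  brass: M = 11.5 MN·m/kg
Alumina ceramic ranks first.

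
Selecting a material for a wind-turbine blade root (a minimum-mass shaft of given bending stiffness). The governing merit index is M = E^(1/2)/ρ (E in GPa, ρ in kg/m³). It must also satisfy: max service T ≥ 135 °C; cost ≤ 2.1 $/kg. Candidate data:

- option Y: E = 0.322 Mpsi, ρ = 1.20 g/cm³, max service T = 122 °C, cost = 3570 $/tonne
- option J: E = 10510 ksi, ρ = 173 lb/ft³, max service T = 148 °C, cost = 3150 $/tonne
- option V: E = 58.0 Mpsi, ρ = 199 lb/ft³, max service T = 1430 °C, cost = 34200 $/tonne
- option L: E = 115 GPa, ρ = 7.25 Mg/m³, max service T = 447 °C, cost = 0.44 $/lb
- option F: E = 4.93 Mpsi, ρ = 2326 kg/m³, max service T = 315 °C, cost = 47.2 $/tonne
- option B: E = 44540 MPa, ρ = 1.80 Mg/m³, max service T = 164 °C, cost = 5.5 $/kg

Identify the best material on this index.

option F

Screen on constraints: max service T ≥ 135 °C; cost ≤ 2.1 $/kg. Survivors: option L, option F.
Convert each candidate to consistent units, then evaluate M:
  option L: E = 115.0 GPa, ρ = 7250 kg/m³
  option F: E = 33.99 GPa, ρ = 2326 kg/m³
  option F: M = 2.51×10⁻³
  option L: M = 1.48×10⁻³
Highest index: option F.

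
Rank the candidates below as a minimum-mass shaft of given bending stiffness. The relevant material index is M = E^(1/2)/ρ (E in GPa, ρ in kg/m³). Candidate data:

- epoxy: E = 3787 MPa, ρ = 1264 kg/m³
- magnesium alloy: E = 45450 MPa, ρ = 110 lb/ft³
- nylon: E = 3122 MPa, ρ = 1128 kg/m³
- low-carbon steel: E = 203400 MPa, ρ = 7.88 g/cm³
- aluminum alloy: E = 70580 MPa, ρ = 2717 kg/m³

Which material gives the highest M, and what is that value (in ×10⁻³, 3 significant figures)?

magnesium alloy, M = 3.83×10⁻³

In SI units:
  epoxy: E = 3.787 GPa, ρ = 1264 kg/m³
  magnesium alloy: E = 45.45 GPa, ρ = 1762 kg/m³
  nylon: E = 3.122 GPa, ρ = 1128 kg/m³
  low-carbon steel: E = 203.4 GPa, ρ = 7880 kg/m³
  aluminum alloy: E = 70.58 GPa, ρ = 2717 kg/m³
  magnesium alloy: M = 3.83×10⁻³
  aluminum alloy: M = 3.09×10⁻³
  low-carbon steel: M = 1.81×10⁻³
  nylon: M = 1.57×10⁻³
  epoxy: M = 1.54×10⁻³
Highest index: magnesium alloy.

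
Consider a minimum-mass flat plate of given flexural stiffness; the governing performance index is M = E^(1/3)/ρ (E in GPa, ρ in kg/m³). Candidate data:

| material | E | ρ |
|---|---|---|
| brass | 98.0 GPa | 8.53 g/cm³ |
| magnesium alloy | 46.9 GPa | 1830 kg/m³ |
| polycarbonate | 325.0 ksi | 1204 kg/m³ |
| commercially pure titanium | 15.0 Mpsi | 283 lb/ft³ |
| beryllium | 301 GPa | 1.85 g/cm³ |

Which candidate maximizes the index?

beryllium

Convert each candidate to consistent units, then evaluate M:
  brass: E = 98.00 GPa, ρ = 8530 kg/m³
  magnesium alloy: E = 46.90 GPa, ρ = 1830 kg/m³
  polycarbonate: E = 2.241 GPa, ρ = 1204 kg/m³
  commercially pure titanium: E = 103.4 GPa, ρ = 4533 kg/m³
  beryllium: E = 301.0 GPa, ρ = 1850 kg/m³
  beryllium: M = 3.62×10⁻³
  magnesium alloy: M = 1.97×10⁻³
  polycarbonate: M = 1.09×10⁻³
  commercially pure titanium: M = 1.04×10⁻³
  brass: M = 0.540×10⁻³
The maximum is for beryllium.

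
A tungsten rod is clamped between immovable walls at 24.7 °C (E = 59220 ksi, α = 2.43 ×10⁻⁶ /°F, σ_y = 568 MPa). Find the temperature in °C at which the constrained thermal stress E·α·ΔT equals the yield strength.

343 °C

E = 59220 ksi = 408.3 GPa.
α = 2.43×10⁻⁶/°F × 9/5 = 4.37×10⁻⁶/K.
E·α·ΔT = 568.0 MPa ⇒ ΔT = 568.0 / (408.3×10³ × 4.37×10⁻⁶) = 318.0 K.
T = 24.7 + 318.0 = 342.7 °C.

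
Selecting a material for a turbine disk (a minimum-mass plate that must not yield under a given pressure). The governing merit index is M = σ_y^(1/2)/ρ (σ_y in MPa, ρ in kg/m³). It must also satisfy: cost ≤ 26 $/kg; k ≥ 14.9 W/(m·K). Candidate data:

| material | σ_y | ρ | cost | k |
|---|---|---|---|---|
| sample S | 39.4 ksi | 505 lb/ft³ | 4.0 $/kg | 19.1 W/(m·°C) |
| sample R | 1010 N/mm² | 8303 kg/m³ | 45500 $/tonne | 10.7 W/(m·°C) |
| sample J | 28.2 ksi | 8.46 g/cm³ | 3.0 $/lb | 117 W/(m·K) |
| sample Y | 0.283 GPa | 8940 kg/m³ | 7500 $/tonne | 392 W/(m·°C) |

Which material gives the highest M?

Screen on constraints: cost ≤ 26 $/kg; k ≥ 14.9 W/(m·K). Survivors: sample S, sample J, sample Y.
Normalizing units and computing the index:
  sample S: σ_y = 271.7 MPa, ρ = 8089 kg/m³
  sample J: σ_y = 194.4 MPa, ρ = 8460 kg/m³
  sample Y: σ_y = 283.0 MPa, ρ = 8940 kg/m³
  sample S: M = 2.04×10⁻³
  sample Y: M = 1.88×10⁻³
  sample J: M = 1.65×10⁻³
Sample S ranks first.

sample S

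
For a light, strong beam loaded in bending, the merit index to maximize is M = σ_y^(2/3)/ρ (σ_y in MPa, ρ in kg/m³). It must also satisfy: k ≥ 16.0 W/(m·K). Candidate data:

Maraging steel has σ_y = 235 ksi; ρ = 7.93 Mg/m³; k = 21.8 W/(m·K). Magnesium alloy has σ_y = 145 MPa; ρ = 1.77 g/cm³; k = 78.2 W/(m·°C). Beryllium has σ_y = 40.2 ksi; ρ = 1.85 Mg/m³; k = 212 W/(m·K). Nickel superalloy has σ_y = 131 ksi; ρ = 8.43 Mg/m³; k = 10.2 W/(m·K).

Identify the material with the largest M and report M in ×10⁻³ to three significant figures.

beryllium, M = 23.0×10⁻³

Screen on constraints: k ≥ 16.0 W/(m·K). Survivors: maraging steel, magnesium alloy, beryllium.
Putting every candidate on a common basis:
  maraging steel: σ_y = 1620 MPa, ρ = 7930 kg/m³
  magnesium alloy: σ_y = 145.0 MPa, ρ = 1770 kg/m³
  beryllium: σ_y = 277.2 MPa, ρ = 1850 kg/m³
  beryllium: M = 23.0×10⁻³
  maraging steel: M = 17.4×10⁻³
  magnesium alloy: M = 15.6×10⁻³
Beryllium ranks first.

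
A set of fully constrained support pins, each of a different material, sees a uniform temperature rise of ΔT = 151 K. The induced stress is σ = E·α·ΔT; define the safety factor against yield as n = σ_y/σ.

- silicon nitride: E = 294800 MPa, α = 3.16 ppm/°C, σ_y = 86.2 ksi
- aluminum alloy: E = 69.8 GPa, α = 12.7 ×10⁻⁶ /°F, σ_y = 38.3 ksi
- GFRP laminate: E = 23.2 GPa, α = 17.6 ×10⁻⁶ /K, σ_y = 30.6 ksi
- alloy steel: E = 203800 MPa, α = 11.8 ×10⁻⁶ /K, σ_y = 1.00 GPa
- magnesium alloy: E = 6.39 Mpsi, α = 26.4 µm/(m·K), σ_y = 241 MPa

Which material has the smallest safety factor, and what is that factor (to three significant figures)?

aluminum alloy, n = 1.10

In consistent units (E in GPa, α in ×10⁻⁶/K, σ_y in MPa):
  silicon nitride: E = 294.8, α = 3.16, σ_y = 594.3 → σ = 141 MPa, n = 4.23
  aluminum alloy: E = 69.80, α = 22.9, σ_y = 264.1 → σ = 241 MPa, n = 1.10
  GFRP laminate: E = 23.20, α = 17.6, σ_y = 211.0 → σ = 61.7 MPa, n = 3.42
  alloy steel: E = 203.8, α = 11.8, σ_y = 1000 → σ = 363 MPa, n = 2.75
  magnesium alloy: E = 44.06, α = 26.4, σ_y = 241.0 → σ = 176 MPa, n = 1.37
Aluminum alloy has the lowest safety factor, n = 1.10.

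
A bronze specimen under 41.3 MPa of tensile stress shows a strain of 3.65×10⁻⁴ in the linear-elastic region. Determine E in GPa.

E = σ/ε = 41.3 MPa / 3.65×10⁻⁴ = 113200 MPa = 113 GPa.

113 GPa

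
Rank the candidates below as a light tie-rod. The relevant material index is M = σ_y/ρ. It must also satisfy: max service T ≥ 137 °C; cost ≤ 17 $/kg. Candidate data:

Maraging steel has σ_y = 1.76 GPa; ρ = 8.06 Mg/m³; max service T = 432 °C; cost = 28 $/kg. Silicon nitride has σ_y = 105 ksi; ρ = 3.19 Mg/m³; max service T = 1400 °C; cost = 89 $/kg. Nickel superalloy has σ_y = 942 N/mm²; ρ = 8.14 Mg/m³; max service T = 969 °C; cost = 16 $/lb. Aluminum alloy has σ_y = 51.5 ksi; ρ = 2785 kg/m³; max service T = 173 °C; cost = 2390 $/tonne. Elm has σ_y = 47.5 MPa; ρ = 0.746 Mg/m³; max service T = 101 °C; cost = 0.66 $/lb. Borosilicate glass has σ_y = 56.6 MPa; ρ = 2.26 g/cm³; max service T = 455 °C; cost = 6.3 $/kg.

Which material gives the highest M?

aluminum alloy

Screen on constraints: max service T ≥ 137 °C; cost ≤ 17 $/kg. Survivors: aluminum alloy, borosilicate glass.
In SI units:
  aluminum alloy: σ_y = 355.1 MPa, ρ = 2785 kg/m³
  borosilicate glass: σ_y = 56.60 MPa, ρ = 2260 kg/m³
  aluminum alloy: M = 127 kN·m/kg
  borosilicate glass: M = 25.0 kN·m/kg
Aluminum alloy ranks first.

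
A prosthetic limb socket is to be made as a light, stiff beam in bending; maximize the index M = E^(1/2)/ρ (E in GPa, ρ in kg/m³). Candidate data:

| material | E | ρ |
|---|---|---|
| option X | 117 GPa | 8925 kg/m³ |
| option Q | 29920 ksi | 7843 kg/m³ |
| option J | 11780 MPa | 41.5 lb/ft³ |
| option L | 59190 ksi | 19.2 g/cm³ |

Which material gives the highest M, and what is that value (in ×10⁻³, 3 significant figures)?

option J, M = 5.16×10⁻³

Normalizing units and computing the index:
  option X: E = 117.0 GPa, ρ = 8925 kg/m³
  option Q: E = 206.3 GPa, ρ = 7843 kg/m³
  option J: E = 11.78 GPa, ρ = 664.8 kg/m³
  option L: E = 408.1 GPa, ρ = 19200 kg/m³
  option J: M = 5.16×10⁻³
  option Q: M = 1.83×10⁻³
  option X: M = 1.21×10⁻³
  option L: M = 1.05×10⁻³
Option J has the largest M.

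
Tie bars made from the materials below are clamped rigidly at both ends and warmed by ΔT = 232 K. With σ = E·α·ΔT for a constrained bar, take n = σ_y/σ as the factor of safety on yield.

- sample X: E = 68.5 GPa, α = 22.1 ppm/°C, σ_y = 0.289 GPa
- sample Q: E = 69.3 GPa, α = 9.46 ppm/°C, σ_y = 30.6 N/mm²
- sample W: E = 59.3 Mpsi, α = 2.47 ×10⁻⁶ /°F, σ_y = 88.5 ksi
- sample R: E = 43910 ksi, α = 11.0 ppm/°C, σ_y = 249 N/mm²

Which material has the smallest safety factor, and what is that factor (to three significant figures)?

In consistent units (E in GPa, α in ×10⁻⁶/K, σ_y in MPa):
  sample X: E = 68.50, α = 22.1, σ_y = 289.0 → σ = 351 MPa, n = 0.823
  sample Q: E = 69.30, α = 9.46, σ_y = 30.60 → σ = 152 MPa, n = 0.201
  sample W: E = 408.9, α = 4.45, σ_y = 610.2 → σ = 422 MPa, n = 1.45
  sample R: E = 302.7, α = 11.0, σ_y = 249.0 → σ = 773 MPa, n = 0.322
The minimum is sample Q at n = 0.201.

sample Q, n = 0.201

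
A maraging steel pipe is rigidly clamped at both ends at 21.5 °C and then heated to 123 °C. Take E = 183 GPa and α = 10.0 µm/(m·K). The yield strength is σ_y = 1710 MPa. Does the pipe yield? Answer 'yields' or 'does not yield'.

does not yield

ΔT = 101.5 K. Constrained thermal stress σ = E·α·ΔT = 183.0×10³ MPa × 10.0×10⁻⁶ × 101.5 = 186 MPa (compressive).
Compare to σ_y = 1710 MPa: σ < σ_y, so it does not yield.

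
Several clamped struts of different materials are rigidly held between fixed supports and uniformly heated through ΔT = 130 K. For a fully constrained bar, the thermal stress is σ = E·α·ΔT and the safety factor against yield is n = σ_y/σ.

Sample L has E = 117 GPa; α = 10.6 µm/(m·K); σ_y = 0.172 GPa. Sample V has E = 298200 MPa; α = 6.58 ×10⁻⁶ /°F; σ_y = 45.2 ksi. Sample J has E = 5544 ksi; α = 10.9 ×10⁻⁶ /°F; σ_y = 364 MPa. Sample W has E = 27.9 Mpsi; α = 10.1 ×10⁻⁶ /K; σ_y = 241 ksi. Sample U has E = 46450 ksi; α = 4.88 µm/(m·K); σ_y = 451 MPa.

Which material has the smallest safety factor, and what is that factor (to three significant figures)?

sample V, n = 0.679

With everything in SI (GPa, ×10⁻⁶/K, MPa):
  sample L: E = 117.0, α = 10.6, σ_y = 172.0 → σ = 161 MPa, n = 1.07
  sample V: E = 298.2, α = 11.8, σ_y = 311.6 → σ = 459 MPa, n = 0.679
  sample J: E = 38.22, α = 19.6, σ_y = 364.0 → σ = 97.5 MPa, n = 3.73
  sample W: E = 192.4, α = 10.1, σ_y = 1662 → σ = 253 MPa, n = 6.58
  sample U: E = 320.3, α = 4.88, σ_y = 451.0 → σ = 203 MPa, n = 2.22
The minimum is sample V at n = 0.679.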